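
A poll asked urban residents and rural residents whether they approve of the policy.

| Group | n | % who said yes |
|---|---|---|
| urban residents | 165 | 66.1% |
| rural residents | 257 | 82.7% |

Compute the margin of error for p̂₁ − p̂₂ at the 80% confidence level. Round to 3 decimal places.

0.056

SE₁ = √(p̂₁(1−p̂₁)/n₁) = √(0.6610·0.3390/165) = 0.03685; SE₂ = √(0.8270·0.1730/257) = 0.02359.
Independent samples: SE of the difference = √(SE₁² + SE₂²) = √(0.0013579225 + 0.0005564881) = 0.04375.
z* for 80% confidence is 1.282, so the margin of error is 1.282 × 0.04375 = 0.05609.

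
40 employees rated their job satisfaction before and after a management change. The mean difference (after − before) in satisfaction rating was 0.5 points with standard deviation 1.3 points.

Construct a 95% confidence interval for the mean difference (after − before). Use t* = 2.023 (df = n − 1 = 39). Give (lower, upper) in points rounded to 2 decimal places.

(0.08, 0.92)

Paired design: SE = s_d/√n = 1.3/√40 = 0.2055.
t* = 2.023; margin of error = 2.023 × 0.2055 = 0.4157.
0.5 ± 0.4157 → (0.08, 0.92).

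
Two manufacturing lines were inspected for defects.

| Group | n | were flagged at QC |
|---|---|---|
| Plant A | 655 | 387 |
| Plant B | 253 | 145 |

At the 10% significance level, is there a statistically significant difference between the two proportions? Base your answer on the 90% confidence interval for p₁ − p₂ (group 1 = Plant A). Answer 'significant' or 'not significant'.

not significant

First, p̂₁ = 387/655 = 0.5908; p̂₂ = 145/253 = 0.5731.
The two standard errors are √(0.5908×0.4092/655) = 0.01921 and √(0.5731×0.4269/253) = 0.03110.
Because the samples are independent, SE_diff = √(0.01921² + 0.03110²) = 0.03655.
Using z* = 1.645 for 90%, ME = 1.645 × 0.03655 = 0.06012.
p̂₁ − p̂₂ = 0.0177; interval 0.0177 ± 0.06012 gives (-0.04242, 0.07782).
The interval (-0.04242, 0.07782) contains 0, so the difference is not significant.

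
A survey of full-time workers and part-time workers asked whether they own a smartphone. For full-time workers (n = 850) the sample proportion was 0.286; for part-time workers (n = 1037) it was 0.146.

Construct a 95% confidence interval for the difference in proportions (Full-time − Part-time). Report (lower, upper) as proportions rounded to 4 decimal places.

The two standard errors are √(0.2860×0.7140/850) = 0.01550 and √(0.1460×0.8540/1037) = 0.01097.
Because the samples are independent, SE_diff = √(0.01550² + 0.01097²) = 0.01899.
Using z* = 1.960 for 95%, ME = 1.960 × 0.01899 = 0.03722.
p̂₁ − p̂₂ = 0.1400; interval 0.1400 ± 0.03722 gives (0.1028, 0.1772).

(0.1028, 0.1772)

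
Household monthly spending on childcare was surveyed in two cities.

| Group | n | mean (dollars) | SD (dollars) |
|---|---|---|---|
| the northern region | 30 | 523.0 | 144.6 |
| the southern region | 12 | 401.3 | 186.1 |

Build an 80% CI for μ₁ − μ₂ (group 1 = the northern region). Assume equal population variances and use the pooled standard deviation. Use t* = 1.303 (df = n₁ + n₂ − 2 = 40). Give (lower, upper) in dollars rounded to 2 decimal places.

s_p = √[((n₁−1)s₁² + (n₂−1)s₂²)/(n₁+n₂−2)] = √[(29·144.6² + 11·186.1²)/40] = 157.1091.
SE = 157.1091·√(1/30 + 1/12) = 53.6630.
With t* = 1.303, margin = 1.303 × 53.6630 = 69.9229.
x̄₁ − x̄₂ = 523.0 − 401.3 = 121.7000; interval 121.7000 ± 69.9229 = (51.78, 191.62).

(51.78, 191.62)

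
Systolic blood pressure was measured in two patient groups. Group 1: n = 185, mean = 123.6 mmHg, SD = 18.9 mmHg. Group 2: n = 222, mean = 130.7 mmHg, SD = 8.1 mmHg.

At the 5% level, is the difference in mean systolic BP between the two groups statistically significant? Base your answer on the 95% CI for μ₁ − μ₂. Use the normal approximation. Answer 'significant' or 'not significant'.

Standard errors of each mean: 18.9/√185 = 1.3896 and 8.1/√222 = 0.5436.
SE(x̄₁ − x̄₂) = √(1.3896² + 0.5436²) = 1.4921 for independent samples with unequal variances.
With z* = 1.960, the margin is 1.960 × 1.4921 = 2.9245.
x̄₁ − x̄₂ = 123.6 − 130.7 = -7.1000; the interval is -7.1000 ± 2.9245 = (-10.0245, -4.1755).
The interval (-10.0245, -4.1755) does not contain 0, so the difference is significant.

significant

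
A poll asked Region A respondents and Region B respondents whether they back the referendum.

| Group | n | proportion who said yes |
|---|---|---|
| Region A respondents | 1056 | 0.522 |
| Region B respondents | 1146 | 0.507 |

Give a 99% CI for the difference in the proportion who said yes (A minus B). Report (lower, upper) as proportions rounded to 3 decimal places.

SE₁ = √(p̂₁(1−p̂₁)/n₁) = √(0.5220·0.4780/1056) = 0.01537; SE₂ = √(0.5070·0.4930/1146) = 0.01477.
Independent samples: SE of the difference = √(SE₁² + SE₂²) = √(0.0002362369 + 0.0002181529) = 0.02132.
z* for 99% confidence is 2.576, so the margin of error is 2.576 × 0.02132 = 0.05492.
Point estimate p̂₁ − p̂₂ = 0.5220 − 0.5070 = 0.0150.
0.0150 ± 0.05492 → (-0.040, 0.070).

(-0.040, 0.070)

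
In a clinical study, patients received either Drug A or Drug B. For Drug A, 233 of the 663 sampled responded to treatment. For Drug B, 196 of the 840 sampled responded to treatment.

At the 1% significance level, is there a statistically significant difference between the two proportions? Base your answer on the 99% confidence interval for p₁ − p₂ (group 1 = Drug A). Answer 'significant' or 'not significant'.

Sample proportions: 233/663 = 0.3514, 196/840 = 0.2333.
Each SE is √(p̂(1−p̂)/n): √(0.3514·0.6486/663) = 0.01854 and √(0.2333·0.7667/840) = 0.01459.
SE(p̂₁ − p̂₂) = √(SE₁² + SE₂²) = √(0.0003437316 + 0.0002128681) = 0.02359, since the two samples are independent.
At 99% confidence z* = 2.576; margin = 2.576 × 0.02359 = 0.06077.
The difference is 0.3514 − 0.2333 = 0.1181, so the interval is 0.1181 ± 0.06077 = (0.05733, 0.17887).
The interval (0.05733, 0.17887) does not contain 0, so the difference is significant.

significant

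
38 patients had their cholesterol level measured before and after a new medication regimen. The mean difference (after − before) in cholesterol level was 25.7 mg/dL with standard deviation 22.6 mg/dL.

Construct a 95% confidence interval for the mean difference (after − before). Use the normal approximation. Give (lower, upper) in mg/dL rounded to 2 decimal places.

(18.51, 32.89)

Paired design: SE = s_d/√n = 22.6/√38 = 3.6662.
z* = 1.960; margin of error = 1.960 × 3.6662 = 7.1858.
25.7 ± 7.1858 → (18.51, 32.89).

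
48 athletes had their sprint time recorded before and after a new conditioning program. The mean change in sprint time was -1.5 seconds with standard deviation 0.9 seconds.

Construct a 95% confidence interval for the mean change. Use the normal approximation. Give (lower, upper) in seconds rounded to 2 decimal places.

Paired design: SE = s_d/√n = 0.9/√48 = 0.1299.
z* = 1.960; margin of error = 1.960 × 0.1299 = 0.2546.
-1.5 ± 0.2546 → (-1.75, -1.25).

(-1.75, -1.25)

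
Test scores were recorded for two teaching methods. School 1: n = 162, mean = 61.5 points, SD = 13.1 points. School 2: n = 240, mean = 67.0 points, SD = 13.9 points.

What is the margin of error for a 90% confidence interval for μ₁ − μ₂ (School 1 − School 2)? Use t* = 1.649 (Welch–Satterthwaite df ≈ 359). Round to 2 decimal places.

2.25

SE₁ = s₁/√n₁ = 13.1/√162 = 1.0292; SE₂ = 13.9/√240 = 0.8972.
Independent samples, unequal variances: SE_diff = √(SE₁² + SE₂²) = √(1.05925264 + 0.80496784) = 1.3654.
t* = 1.649, so margin of error = 1.649 × 1.3654 = 2.2515.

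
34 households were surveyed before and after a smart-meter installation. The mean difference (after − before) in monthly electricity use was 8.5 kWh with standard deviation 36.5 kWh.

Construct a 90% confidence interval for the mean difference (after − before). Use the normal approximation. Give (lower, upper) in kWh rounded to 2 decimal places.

This is a matched-pairs design, so SE = s_d/√n = 36.5/√34 = 6.2597.
Margin = 1.645 × 6.2597 = 10.2972; the interval is 8.5 ± 10.2972 = (-1.80, 18.80).

(-1.80, 18.80)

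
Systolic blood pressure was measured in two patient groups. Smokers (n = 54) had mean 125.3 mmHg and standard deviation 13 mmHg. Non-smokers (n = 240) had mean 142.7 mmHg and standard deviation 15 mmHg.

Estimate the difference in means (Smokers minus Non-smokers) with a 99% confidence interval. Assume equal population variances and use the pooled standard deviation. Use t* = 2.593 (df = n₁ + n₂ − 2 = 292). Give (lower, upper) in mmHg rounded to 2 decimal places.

(-23.12, -11.68)

Pooled variance s_p² = [53·13² + 239·15²] / (54+240−2) = 214.8356, so s_p = 14.6573.
SE_diff = s_p·√(1/n₁ + 1/n₂) = 14.6573·√(1/54 + 1/240) = 2.2076.
t* = 2.593; margin = 2.593 × 2.2076 = 5.7243.
Difference = 125.3 − 142.7 = -17.4000.
-17.4000 ± 5.7243 → (-23.12, -11.68).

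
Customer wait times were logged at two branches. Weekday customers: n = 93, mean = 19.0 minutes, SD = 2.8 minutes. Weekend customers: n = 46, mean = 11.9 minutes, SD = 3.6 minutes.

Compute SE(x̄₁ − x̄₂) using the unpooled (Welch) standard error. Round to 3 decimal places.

0.605

SE₁ = s₁/√n₁ = 2.8/√93 = 0.2903; SE₂ = 3.6/√46 = 0.5308.
Independent samples, unequal variances: SE_diff = √(SE₁² + SE₂²) = √(0.08427409 + 0.28174864) = 0.6050.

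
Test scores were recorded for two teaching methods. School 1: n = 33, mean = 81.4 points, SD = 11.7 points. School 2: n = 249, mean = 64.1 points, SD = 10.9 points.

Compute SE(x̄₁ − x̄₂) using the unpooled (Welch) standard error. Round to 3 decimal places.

Per-group SEs: s₁/√n₁ = 11.7/√33 = 2.0367, s₂/√n₂ = 10.9/√249 = 0.6908.
Unpooled SE of the difference: √(4.14814689 + 0.47720464) = 2.1507.

2.151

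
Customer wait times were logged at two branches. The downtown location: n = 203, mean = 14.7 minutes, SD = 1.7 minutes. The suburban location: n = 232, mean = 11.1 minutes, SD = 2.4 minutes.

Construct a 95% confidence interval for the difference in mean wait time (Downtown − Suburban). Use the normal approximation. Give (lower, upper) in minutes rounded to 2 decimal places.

Standard errors of each mean: 1.7/√203 = 0.1193 and 2.4/√232 = 0.1576.
SE(x̄₁ − x̄₂) = √(0.1193² + 0.1576²) = 0.1977 for independent samples with unequal variances.
With z* = 1.960, the margin is 1.960 × 0.1977 = 0.3875.
x̄₁ − x̄₂ = 14.7 − 11.1 = 3.6000; the interval is 3.6000 ± 0.3875 = (3.21, 3.99).

(3.21, 3.99)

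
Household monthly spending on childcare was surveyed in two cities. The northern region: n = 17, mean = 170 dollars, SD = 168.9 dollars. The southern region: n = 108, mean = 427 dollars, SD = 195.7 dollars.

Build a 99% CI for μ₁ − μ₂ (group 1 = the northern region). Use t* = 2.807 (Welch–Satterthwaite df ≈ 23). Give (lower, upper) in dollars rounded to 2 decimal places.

Per-group SEs: s₁/√n₁ = 168.9/√17 = 40.9643, s₂/√n₂ = 195.7/√108 = 18.8312.
Unpooled SE of the difference: √(1678.07387449 + 354.61409344) = 45.0853.
Margin of error = t* · SE = 2.807 × 45.0853 = 126.5544.
x̄₁ − x̄₂ = 170 − 427 = -257.0000.
CI: -257.0000 ± 126.5544 = (-383.55, -130.45).

(-383.55, -130.45)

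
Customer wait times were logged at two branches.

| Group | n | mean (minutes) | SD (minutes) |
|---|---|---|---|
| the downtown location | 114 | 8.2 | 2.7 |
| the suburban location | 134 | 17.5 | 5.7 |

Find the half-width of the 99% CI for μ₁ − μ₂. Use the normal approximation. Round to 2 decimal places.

1.43

Per-group SEs: s₁/√n₁ = 2.7/√114 = 0.2529, s₂/√n₂ = 5.7/√134 = 0.4924.
Unpooled SE of the difference: √(0.06395841 + 0.24245776) = 0.5535.
Margin of error = z* · SE = 2.576 × 0.5535 = 1.4258.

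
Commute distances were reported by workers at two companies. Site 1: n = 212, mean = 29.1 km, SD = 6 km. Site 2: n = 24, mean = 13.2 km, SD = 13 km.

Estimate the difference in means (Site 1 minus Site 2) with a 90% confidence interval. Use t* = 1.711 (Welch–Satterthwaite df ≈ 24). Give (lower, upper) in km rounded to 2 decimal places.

SE₁ = s₁/√n₁ = 6/√212 = 0.4121; SE₂ = 13/√24 = 2.6536.
Independent samples, unequal variances: SE_diff = √(SE₁² + SE₂²) = √(0.16982641 + 7.04159296) = 2.6854.
t* = 1.711, so margin of error = 1.711 × 2.6854 = 4.5947.
Difference in means = 29.1 − 13.2 = 15.9000.
15.9000 ± 4.5947 → (11.31, 20.49).

(11.31, 20.49)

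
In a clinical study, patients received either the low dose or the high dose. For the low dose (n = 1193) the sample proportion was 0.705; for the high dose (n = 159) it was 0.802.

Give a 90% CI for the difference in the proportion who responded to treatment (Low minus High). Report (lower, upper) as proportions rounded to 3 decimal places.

Each SE is √(p̂(1−p̂)/n): √(0.7050·0.2950/1193) = 0.01320 and √(0.8020·0.1980/159) = 0.03160.
SE(p̂₁ − p̂₂) = √(SE₁² + SE₂²) = √(0.00017424 + 0.00099856) = 0.03425, since the two samples are independent.
At 90% confidence z* = 1.645; margin = 1.645 × 0.03425 = 0.05634.
The difference is 0.7050 − 0.8020 = -0.0970, so the interval is -0.0970 ± 0.05634 = (-0.153, -0.041).

(-0.153, -0.041)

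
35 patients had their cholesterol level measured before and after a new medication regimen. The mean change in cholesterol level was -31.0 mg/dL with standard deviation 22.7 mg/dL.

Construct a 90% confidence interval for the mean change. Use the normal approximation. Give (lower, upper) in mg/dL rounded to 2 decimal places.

This is a matched-pairs design, so SE = s_d/√n = 22.7/√35 = 3.8370.
Margin = 1.645 × 3.8370 = 6.3119; the interval is -31.0 ± 6.3119 = (-37.31, -24.69).

(-37.31, -24.69)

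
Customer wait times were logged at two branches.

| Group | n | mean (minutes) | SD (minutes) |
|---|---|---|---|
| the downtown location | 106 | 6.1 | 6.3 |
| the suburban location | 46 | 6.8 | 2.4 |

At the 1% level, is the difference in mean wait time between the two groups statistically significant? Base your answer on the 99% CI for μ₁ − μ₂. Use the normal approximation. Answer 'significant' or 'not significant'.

Per-group SEs: s₁/√n₁ = 6.3/√106 = 0.6119, s₂/√n₂ = 2.4/√46 = 0.3539.
Unpooled SE of the difference: √(0.37442161 + 0.12524521) = 0.7069.
Margin of error = z* · SE = 2.576 × 0.7069 = 1.8210.
x̄₁ − x̄₂ = 6.1 − 6.8 = -0.7000.
CI: -0.7000 ± 1.8210 = (-2.5210, 1.1210).
The interval (-2.5210, 1.1210) contains 0, so the difference is not significant.

not significant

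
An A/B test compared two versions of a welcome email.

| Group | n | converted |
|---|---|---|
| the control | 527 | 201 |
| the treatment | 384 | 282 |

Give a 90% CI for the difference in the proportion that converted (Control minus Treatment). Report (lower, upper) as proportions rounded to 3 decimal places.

p̂₁ = 201/527 = 0.3814 and p̂₂ = 282/384 = 0.7344.
SE₁ = √(p̂₁(1−p̂₁)/n₁) = √(0.3814·0.6186/527) = 0.02116; SE₂ = √(0.7344·0.2656/384) = 0.02254.
Independent samples: SE of the difference = √(SE₁² + SE₂²) = √(0.0004477456 + 0.0005080516) = 0.03092.
z* for 90% confidence is 1.645, so the margin of error is 1.645 × 0.03092 = 0.05086.
Point estimate p̂₁ − p̂₂ = 0.3814 − 0.7344 = -0.3530.
-0.3530 ± 0.05086 → (-0.404, -0.302).

(-0.404, -0.302)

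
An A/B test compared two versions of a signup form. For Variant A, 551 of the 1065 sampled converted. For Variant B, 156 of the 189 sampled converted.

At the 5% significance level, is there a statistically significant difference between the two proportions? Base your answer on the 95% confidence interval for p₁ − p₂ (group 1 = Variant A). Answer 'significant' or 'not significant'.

significant

First, p̂₁ = 551/1065 = 0.5174; p̂₂ = 156/189 = 0.8254.
The two standard errors are √(0.5174×0.4826/1065) = 0.01531 and √(0.8254×0.1746/189) = 0.02761.
Because the samples are independent, SE_diff = √(0.01531² + 0.02761²) = 0.03157.
Using z* = 1.960 for 95%, ME = 1.960 × 0.03157 = 0.06188.
p̂₁ − p̂₂ = -0.3080; interval -0.3080 ± 0.06188 gives (-0.36988, -0.24612).
The interval (-0.36988, -0.24612) does not contain 0, so the difference is significant.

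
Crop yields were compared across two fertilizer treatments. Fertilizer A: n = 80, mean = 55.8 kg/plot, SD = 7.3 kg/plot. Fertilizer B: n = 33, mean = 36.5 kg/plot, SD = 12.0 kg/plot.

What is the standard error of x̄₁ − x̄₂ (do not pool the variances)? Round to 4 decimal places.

2.2427

Standard errors of each mean: 7.3/√80 = 0.8162 and 12.0/√33 = 2.0889.
SE(x̄₁ − x̄₂) = √(0.8162² + 2.0889²) = 2.2427 for independent samples with unequal variances.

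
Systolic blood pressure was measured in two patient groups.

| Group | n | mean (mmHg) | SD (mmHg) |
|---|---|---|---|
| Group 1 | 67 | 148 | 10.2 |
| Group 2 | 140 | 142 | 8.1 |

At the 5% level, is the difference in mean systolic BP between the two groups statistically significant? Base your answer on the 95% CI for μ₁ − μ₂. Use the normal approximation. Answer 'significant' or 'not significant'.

significant

Per-group SEs: s₁/√n₁ = 10.2/√67 = 1.2461, s₂/√n₂ = 8.1/√140 = 0.6846.
Unpooled SE of the difference: √(1.55276521 + 0.46867716) = 1.4218.
Margin of error = z* · SE = 1.960 × 1.4218 = 2.7867.
x̄₁ − x̄₂ = 148 − 142 = 6.0000.
CI: 6.0000 ± 2.7867 = (3.2133, 8.7867).
The interval (3.2133, 8.7867) does not contain 0, so the difference is significant.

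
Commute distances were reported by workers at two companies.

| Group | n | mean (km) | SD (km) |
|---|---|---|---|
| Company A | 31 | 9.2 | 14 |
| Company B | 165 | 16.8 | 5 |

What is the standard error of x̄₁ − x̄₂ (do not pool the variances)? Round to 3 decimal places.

2.544

Per-group SEs: s₁/√n₁ = 14/√31 = 2.5145, s₂/√n₂ = 5/√165 = 0.3892.
Unpooled SE of the difference: √(6.32271025 + 0.15147664) = 2.5444.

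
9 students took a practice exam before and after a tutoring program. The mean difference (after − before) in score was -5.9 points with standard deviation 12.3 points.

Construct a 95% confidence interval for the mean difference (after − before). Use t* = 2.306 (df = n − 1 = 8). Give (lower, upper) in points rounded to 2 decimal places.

(-15.35, 3.55)

Paired design: SE = s_d/√n = 12.3/√9 = 4.1000.
t* = 2.306; margin of error = 2.306 × 4.1000 = 9.4546.
-5.9 ± 9.4546 → (-15.35, 3.55).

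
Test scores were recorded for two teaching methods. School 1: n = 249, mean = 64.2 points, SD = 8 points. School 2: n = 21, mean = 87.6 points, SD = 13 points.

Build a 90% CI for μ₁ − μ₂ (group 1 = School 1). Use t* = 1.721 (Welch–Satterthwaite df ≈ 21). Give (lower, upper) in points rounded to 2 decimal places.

Standard errors of each mean: 8/√249 = 0.5070 and 13/√21 = 2.8368.
SE(x̄₁ − x̄₂) = √(0.5070² + 2.8368²) = 2.8818 for independent samples with unequal variances.
With t* = 1.721, the margin is 1.721 × 2.8818 = 4.9596.
x̄₁ − x̄₂ = 64.2 − 87.6 = -23.4000; the interval is -23.4000 ± 4.9596 = (-28.36, -18.44).

(-28.36, -18.44)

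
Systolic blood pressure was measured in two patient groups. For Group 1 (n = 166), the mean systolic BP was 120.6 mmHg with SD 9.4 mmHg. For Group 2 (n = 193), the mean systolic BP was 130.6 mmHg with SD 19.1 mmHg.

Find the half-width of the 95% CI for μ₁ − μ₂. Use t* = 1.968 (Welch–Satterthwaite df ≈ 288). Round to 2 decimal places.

Per-group SEs: s₁/√n₁ = 9.4/√166 = 0.7296, s₂/√n₂ = 19.1/√193 = 1.3748.
Unpooled SE of the difference: √(0.53231616 + 1.89007504) = 1.5564.
Margin of error = t* · SE = 1.968 × 1.5564 = 3.0630.

3.06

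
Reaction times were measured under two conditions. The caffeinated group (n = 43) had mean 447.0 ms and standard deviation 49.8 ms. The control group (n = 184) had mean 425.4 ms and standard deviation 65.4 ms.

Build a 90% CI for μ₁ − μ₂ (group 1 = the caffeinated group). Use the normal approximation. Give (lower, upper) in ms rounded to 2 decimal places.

Per-group SEs: s₁/√n₁ = 49.8/√43 = 7.5944, s₂/√n₂ = 65.4/√184 = 4.8214.
Unpooled SE of the difference: √(57.67491136 + 23.24589796) = 8.9956.
Margin of error = z* · SE = 1.645 × 8.9956 = 14.7978.
x̄₁ − x̄₂ = 447.0 − 425.4 = 21.6000.
CI: 21.6000 ± 14.7978 = (6.80, 36.40).

(6.80, 36.40)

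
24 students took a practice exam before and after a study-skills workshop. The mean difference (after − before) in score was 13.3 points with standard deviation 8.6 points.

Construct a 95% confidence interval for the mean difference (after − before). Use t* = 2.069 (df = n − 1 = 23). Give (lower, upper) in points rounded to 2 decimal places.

(9.67, 16.93)

This is a matched-pairs design, so SE = s_d/√n = 8.6/√24 = 1.7555.
Margin = 2.069 × 1.7555 = 3.6321; the interval is 13.3 ± 3.6321 = (9.67, 16.93).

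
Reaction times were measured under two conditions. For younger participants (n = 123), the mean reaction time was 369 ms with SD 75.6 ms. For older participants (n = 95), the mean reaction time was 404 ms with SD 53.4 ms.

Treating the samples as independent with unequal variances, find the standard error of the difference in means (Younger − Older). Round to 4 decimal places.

8.7454

Per-group SEs: s₁/√n₁ = 75.6/√123 = 6.8166, s₂/√n₂ = 53.4/√95 = 5.4787.
Unpooled SE of the difference: √(46.46603556 + 30.01615369) = 8.7454.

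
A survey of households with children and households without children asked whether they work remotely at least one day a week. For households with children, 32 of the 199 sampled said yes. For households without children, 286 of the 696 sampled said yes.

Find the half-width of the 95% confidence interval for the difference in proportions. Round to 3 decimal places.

First, p̂₁ = 32/199 = 0.1608; p̂₂ = 286/696 = 0.4109.
The two standard errors are √(0.1608×0.8392/199) = 0.02604 and √(0.4109×0.5891/696) = 0.01865.
Because the samples are independent, SE_diff = √(0.02604² + 0.01865²) = 0.03203.
Using z* = 1.960 for 95%, ME = 1.960 × 0.03203 = 0.06278.

0.063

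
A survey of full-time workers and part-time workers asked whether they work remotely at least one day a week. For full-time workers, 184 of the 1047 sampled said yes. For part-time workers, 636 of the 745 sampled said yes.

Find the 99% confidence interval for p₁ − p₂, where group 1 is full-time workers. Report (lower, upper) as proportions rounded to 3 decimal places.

(-0.723, -0.633)

p̂₁ = 184/1047 = 0.1757 and p̂₂ = 636/745 = 0.8537.
SE₁ = √(p̂₁(1−p̂₁)/n₁) = √(0.1757·0.8243/1047) = 0.01176; SE₂ = √(0.8537·0.1463/745) = 0.01295.
Independent samples: SE of the difference = √(SE₁² + SE₂²) = √(0.0001382976 + 0.0001677025) = 0.01749.
z* for 99% confidence is 2.576, so the margin of error is 2.576 × 0.01749 = 0.04505.
Point estimate p̂₁ − p̂₂ = 0.1757 − 0.8537 = -0.6780.
-0.6780 ± 0.04505 → (-0.723, -0.633).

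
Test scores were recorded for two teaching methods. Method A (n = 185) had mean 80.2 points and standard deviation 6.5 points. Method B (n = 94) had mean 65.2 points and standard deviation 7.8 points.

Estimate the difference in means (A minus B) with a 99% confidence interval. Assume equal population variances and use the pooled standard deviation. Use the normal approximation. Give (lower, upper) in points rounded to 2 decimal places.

(12.73, 17.27)

s_p = √[((n₁−1)s₁² + (n₂−1)s₂²)/(n₁+n₂−2)] = √[(184·6.5² + 93·7.8²)/277] = 6.9636.
SE = 6.9636·√(1/185 + 1/94) = 0.8820.
With z* = 2.576, margin = 2.576 × 0.8820 = 2.2720.
x̄₁ − x̄₂ = 80.2 − 65.2 = 15.0000; interval 15.0000 ± 2.2720 = (12.73, 17.27).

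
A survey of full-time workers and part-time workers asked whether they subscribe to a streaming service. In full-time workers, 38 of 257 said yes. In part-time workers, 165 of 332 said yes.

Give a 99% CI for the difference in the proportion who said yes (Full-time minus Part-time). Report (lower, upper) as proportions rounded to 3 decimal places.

First, p̂₁ = 38/257 = 0.1479; p̂₂ = 165/332 = 0.4970.
The two standard errors are √(0.1479×0.8521/257) = 0.02214 and √(0.4970×0.5030/332) = 0.02744.
Because the samples are independent, SE_diff = √(0.02214² + 0.02744²) = 0.03526.
Using z* = 2.576 for 99%, ME = 2.576 × 0.03526 = 0.09083.
p̂₁ − p̂₂ = -0.3491; interval -0.3491 ± 0.09083 gives (-0.440, -0.258).

(-0.440, -0.258)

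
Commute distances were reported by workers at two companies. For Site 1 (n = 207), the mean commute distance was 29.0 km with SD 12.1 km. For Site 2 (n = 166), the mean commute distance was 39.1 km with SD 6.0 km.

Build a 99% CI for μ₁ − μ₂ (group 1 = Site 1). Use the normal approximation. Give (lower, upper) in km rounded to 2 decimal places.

Standard errors of each mean: 12.1/√207 = 0.8410 and 6.0/√166 = 0.4657.
SE(x̄₁ − x̄₂) = √(0.8410² + 0.4657²) = 0.9613 for independent samples with unequal variances.
With z* = 2.576, the margin is 2.576 × 0.9613 = 2.4763.
x̄₁ − x̄₂ = 29.0 − 39.1 = -10.1000; the interval is -10.1000 ± 2.4763 = (-12.58, -7.62).

(-12.58, -7.62)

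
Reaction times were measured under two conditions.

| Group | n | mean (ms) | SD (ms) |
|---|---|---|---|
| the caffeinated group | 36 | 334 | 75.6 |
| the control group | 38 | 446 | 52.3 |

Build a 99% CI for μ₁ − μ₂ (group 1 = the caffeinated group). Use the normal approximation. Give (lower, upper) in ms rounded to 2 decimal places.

Per-group SEs: s₁/√n₁ = 75.6/√36 = 12.6000, s₂/√n₂ = 52.3/√38 = 8.4842.
Unpooled SE of the difference: √(158.76 + 71.98164964) = 15.1902.
Margin of error = z* · SE = 2.576 × 15.1902 = 39.1300.
x̄₁ − x̄₂ = 334 − 446 = -112.0000.
CI: -112.0000 ± 39.1300 = (-151.13, -72.87).

(-151.13, -72.87)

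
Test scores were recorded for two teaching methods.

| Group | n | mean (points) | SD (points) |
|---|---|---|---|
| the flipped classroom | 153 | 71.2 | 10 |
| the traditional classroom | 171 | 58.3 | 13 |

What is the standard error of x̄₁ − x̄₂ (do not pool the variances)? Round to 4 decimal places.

Per-group SEs: s₁/√n₁ = 10/√153 = 0.8085, s₂/√n₂ = 13/√171 = 0.9941.
Unpooled SE of the difference: √(0.65367225 + 0.98823481) = 1.2814.

1.2814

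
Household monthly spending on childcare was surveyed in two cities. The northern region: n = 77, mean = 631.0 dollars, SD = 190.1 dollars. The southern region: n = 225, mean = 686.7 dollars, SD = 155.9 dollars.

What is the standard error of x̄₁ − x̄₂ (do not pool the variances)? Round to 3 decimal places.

SE₁ = s₁/√n₁ = 190.1/√77 = 21.6639; SE₂ = 155.9/√225 = 10.3933.
Independent samples, unequal variances: SE_diff = √(SE₁² + SE₂²) = √(469.32456321 + 108.02068489) = 24.0280.

24.028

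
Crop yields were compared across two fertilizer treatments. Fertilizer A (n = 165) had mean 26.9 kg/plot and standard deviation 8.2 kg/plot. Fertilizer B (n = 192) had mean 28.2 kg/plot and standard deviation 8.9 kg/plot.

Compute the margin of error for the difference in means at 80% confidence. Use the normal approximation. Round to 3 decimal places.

Per-group SEs: s₁/√n₁ = 8.2/√165 = 0.6384, s₂/√n₂ = 8.9/√192 = 0.6423.
Unpooled SE of the difference: √(0.40755456 + 0.41254929) = 0.9056.
Margin of error = z* · SE = 1.282 × 0.9056 = 1.1610.

1.161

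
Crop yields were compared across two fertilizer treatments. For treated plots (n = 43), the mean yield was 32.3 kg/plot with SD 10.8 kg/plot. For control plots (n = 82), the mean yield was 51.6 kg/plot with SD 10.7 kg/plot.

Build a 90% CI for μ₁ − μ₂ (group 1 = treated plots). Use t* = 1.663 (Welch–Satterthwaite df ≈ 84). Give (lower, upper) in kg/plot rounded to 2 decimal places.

(-22.67, -15.93)

Standard errors of each mean: 10.8/√43 = 1.6470 and 10.7/√82 = 1.1816.
SE(x̄₁ − x̄₂) = √(1.6470² + 1.1816²) = 2.0270 for independent samples with unequal variances.
With t* = 1.663, the margin is 1.663 × 2.0270 = 3.3709.
x̄₁ − x̄₂ = 32.3 − 51.6 = -19.3000; the interval is -19.3000 ± 3.3709 = (-22.67, -15.93).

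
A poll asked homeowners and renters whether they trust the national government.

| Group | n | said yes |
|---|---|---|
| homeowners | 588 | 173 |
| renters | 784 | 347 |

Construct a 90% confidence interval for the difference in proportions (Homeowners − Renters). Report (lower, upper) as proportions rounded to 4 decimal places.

(-0.1909, -0.1059)

Sample proportions: 173/588 = 0.2942, 347/784 = 0.4426.
Each SE is √(p̂(1−p̂)/n): √(0.2942·0.7058/588) = 0.01879 and √(0.4426·0.5574/784) = 0.01774.
SE(p̂₁ − p̂₂) = √(SE₁² + SE₂²) = √(0.0003530641 + 0.0003147076) = 0.02584, since the two samples are independent.
At 90% confidence z* = 1.645; margin = 1.645 × 0.02584 = 0.04251.
The difference is 0.2942 − 0.4426 = -0.1484, so the interval is -0.1484 ± 0.04251 = (-0.1909, -0.1059).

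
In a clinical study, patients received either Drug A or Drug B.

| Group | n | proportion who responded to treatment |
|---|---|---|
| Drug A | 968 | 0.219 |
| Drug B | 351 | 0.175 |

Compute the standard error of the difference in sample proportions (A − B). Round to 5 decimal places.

0.02425

SE₁ = √(p̂₁(1−p̂₁)/n₁) = √(0.2190·0.7810/968) = 0.01329; SE₂ = √(0.1750·0.8250/351) = 0.02028.
Independent samples: SE of the difference = √(SE₁² + SE₂²) = √(0.0001766241 + 0.0004112784) = 0.02425.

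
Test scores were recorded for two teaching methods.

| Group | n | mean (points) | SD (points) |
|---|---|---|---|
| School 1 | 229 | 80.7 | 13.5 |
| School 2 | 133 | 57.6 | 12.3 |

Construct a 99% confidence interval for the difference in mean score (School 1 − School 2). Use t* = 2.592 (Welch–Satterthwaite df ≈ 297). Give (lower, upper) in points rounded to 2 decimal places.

(19.50, 26.70)

Per-group SEs: s₁/√n₁ = 13.5/√229 = 0.8921, s₂/√n₂ = 12.3/√133 = 1.0665.
Unpooled SE of the difference: √(0.79584241 + 1.13742225) = 1.3904.
Margin of error = t* · SE = 2.592 × 1.3904 = 3.6039.
x̄₁ − x̄₂ = 80.7 − 57.6 = 23.1000.
CI: 23.1000 ± 3.6039 = (19.50, 26.70).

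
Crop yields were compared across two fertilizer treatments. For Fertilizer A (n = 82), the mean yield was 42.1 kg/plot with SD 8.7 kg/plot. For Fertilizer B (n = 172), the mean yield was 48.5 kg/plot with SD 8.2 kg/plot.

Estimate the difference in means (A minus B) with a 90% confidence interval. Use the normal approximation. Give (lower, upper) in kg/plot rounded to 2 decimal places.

Standard errors of each mean: 8.7/√82 = 0.9608 and 8.2/√172 = 0.6252.
SE(x̄₁ − x̄₂) = √(0.9608² + 0.6252²) = 1.1463 for independent samples with unequal variances.
With z* = 1.645, the margin is 1.645 × 1.1463 = 1.8857.
x̄₁ − x̄₂ = 42.1 − 48.5 = -6.4000; the interval is -6.4000 ± 1.8857 = (-8.29, -4.51).

(-8.29, -4.51)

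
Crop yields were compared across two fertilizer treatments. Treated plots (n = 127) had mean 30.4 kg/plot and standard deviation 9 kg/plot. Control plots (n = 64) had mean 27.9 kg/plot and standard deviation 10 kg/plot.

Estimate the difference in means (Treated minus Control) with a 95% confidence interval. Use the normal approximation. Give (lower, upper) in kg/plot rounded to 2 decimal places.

(-0.41, 5.41)

Standard errors of each mean: 9/√127 = 0.7986 and 10/√64 = 1.2500.
SE(x̄₁ − x̄₂) = √(0.7986² + 1.2500²) = 1.4833 for independent samples with unequal variances.
With z* = 1.960, the margin is 1.960 × 1.4833 = 2.9073.
x̄₁ − x̄₂ = 30.4 − 27.9 = 2.5000; the interval is 2.5000 ± 2.9073 = (-0.41, 5.41).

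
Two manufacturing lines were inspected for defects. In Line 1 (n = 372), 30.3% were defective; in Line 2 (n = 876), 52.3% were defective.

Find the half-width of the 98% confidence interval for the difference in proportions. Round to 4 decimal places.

0.0679

SE₁ = √(p̂₁(1−p̂₁)/n₁) = √(0.3030·0.6970/372) = 0.02383; SE₂ = √(0.5230·0.4770/876) = 0.01688.
Independent samples: SE of the difference = √(SE₁² + SE₂²) = √(0.0005678689 + 0.0002849344) = 0.02920.
z* for 98% confidence is 2.326, so the margin of error is 2.326 × 0.02920 = 0.06792.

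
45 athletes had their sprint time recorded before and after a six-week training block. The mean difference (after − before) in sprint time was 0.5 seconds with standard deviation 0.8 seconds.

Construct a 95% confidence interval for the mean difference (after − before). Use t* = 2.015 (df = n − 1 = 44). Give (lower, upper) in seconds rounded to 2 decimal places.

This is a matched-pairs design, so SE = s_d/√n = 0.8/√45 = 0.1193.
Margin = 2.015 × 0.1193 = 0.2404; the interval is 0.5 ± 0.2404 = (0.26, 0.74).

(0.26, 0.74)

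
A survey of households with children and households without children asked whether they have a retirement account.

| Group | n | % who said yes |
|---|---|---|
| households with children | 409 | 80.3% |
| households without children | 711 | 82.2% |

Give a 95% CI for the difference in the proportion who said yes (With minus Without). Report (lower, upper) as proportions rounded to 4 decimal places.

SE₁ = √(p̂₁(1−p̂₁)/n₁) = √(0.8030·0.1970/409) = 0.01967; SE₂ = √(0.8220·0.1780/711) = 0.01435.
Independent samples: SE of the difference = √(SE₁² + SE₂²) = √(0.0003869089 + 0.0002059225) = 0.02435.
z* for 95% confidence is 1.960, so the margin of error is 1.960 × 0.02435 = 0.04773.
Point estimate p̂₁ − p̂₂ = 0.8030 − 0.8220 = -0.0190.
-0.0190 ± 0.04773 → (-0.0667, 0.0287).

(-0.0667, 0.0287)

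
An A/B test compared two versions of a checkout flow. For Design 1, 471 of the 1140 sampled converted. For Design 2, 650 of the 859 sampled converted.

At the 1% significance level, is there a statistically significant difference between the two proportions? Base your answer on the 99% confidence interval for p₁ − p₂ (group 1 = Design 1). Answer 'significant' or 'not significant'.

significant

p̂₁ = 471/1140 = 0.4132 and p̂₂ = 650/859 = 0.7567.
SE₁ = √(p̂₁(1−p̂₁)/n₁) = √(0.4132·0.5868/1140) = 0.01458; SE₂ = √(0.7567·0.2433/859) = 0.01464.
Independent samples: SE of the difference = √(SE₁² + SE₂²) = √(0.0002125764 + 0.0002143296) = 0.02066.
z* for 99% confidence is 2.576, so the margin of error is 2.576 × 0.02066 = 0.05322.
Point estimate p̂₁ − p̂₂ = 0.4132 − 0.7567 = -0.3435.
-0.3435 ± 0.05322 → (-0.39672, -0.29028).
The interval (-0.39672, -0.29028) does not contain 0, so the difference is significant.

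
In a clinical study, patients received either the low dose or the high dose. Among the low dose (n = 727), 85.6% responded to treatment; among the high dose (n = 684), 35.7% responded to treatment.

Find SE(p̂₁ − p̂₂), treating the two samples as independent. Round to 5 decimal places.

SE₁ = √(p̂₁(1−p̂₁)/n₁) = √(0.8560·0.1440/727) = 0.01302; SE₂ = √(0.3570·0.6430/684) = 0.01832.
Independent samples: SE of the difference = √(SE₁² + SE₂²) = √(0.0001695204 + 0.0003356224) = 0.02248.

0.02248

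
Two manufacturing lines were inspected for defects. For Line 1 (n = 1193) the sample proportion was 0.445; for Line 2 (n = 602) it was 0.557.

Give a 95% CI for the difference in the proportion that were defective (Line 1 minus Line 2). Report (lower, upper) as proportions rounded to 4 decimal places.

Each SE is √(p̂(1−p̂)/n): √(0.4450·0.5550/1193) = 0.01439 and √(0.5570·0.4430/602) = 0.02025.
SE(p̂₁ − p̂₂) = √(SE₁² + SE₂²) = √(0.0002070721 + 0.0004100625) = 0.02484, since the two samples are independent.
At 95% confidence z* = 1.960; margin = 1.960 × 0.02484 = 0.04869.
The difference is 0.4450 − 0.5570 = -0.1120, so the interval is -0.1120 ± 0.04869 = (-0.1607, -0.0633).

(-0.1607, -0.0633)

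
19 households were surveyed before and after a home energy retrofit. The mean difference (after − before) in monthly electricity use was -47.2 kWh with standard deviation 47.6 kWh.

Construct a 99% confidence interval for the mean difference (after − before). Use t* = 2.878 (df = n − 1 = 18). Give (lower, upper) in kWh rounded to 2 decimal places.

This is a matched-pairs design, so SE = s_d/√n = 47.6/√19 = 10.9202.
Margin = 2.878 × 10.9202 = 31.4283; the interval is -47.2 ± 31.4283 = (-78.63, -15.77).

(-78.63, -15.77)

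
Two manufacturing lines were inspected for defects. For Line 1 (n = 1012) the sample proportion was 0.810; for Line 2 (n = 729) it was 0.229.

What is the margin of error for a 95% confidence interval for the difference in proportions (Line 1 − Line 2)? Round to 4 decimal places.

The two standard errors are √(0.8100×0.1900/1012) = 0.01233 and √(0.2290×0.7710/729) = 0.01556.
Because the samples are independent, SE_diff = √(0.01233² + 0.01556²) = 0.01985.
Using z* = 1.960 for 95%, ME = 1.960 × 0.01985 = 0.03891.

0.0389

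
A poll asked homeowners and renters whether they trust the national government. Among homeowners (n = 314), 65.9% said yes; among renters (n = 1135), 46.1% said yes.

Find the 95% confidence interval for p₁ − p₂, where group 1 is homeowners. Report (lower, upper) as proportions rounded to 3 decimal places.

(0.138, 0.258)

The two standard errors are √(0.6590×0.3410/314) = 0.02675 and √(0.4610×0.5390/1135) = 0.01480.
Because the samples are independent, SE_diff = √(0.02675² + 0.01480²) = 0.03057.
Using z* = 1.960 for 95%, ME = 1.960 × 0.03057 = 0.05992.
p̂₁ − p̂₂ = 0.1980; interval 0.1980 ± 0.05992 gives (0.138, 0.258).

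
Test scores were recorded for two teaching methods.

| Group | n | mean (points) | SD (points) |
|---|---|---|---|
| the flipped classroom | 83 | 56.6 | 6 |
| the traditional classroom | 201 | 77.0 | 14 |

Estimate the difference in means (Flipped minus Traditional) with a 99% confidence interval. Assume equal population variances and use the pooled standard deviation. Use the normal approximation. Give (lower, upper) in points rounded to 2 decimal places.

Pooled variance s_p² = [82·6² + 200·14²] / (83+201−2) = 149.4752, so s_p = 12.2260.
SE_diff = s_p·√(1/n₁ + 1/n₂) = 12.2260·√(1/83 + 1/201) = 1.5952.
z* = 2.576; margin = 2.576 × 1.5952 = 4.1092.
Difference = 56.6 − 77.0 = -20.4000.
-20.4000 ± 4.1092 → (-24.51, -16.29).

(-24.51, -16.29)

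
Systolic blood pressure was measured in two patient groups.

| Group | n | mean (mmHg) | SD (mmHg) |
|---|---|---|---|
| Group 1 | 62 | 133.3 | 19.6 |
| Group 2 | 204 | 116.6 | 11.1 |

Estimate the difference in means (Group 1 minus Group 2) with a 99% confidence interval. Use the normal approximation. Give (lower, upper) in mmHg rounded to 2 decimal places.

Standard errors of each mean: 19.6/√62 = 2.4892 and 11.1/√204 = 0.7772.
SE(x̄₁ − x̄₂) = √(2.4892² + 0.7772²) = 2.6077 for independent samples with unequal variances.
With z* = 2.576, the margin is 2.576 × 2.6077 = 6.7174.
x̄₁ − x̄₂ = 133.3 − 116.6 = 16.7000; the interval is 16.7000 ± 6.7174 = (9.98, 23.42).

(9.98, 23.42)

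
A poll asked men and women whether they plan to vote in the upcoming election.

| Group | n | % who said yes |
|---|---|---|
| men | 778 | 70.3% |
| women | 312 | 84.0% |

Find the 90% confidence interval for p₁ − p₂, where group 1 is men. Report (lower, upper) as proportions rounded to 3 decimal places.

SE₁ = √(p̂₁(1−p̂₁)/n₁) = √(0.7030·0.2970/778) = 0.01638; SE₂ = √(0.8400·0.1600/312) = 0.02075.
Independent samples: SE of the difference = √(SE₁² + SE₂²) = √(0.0002683044 + 0.0004305625) = 0.02644.
z* for 90% confidence is 1.645, so the margin of error is 1.645 × 0.02644 = 0.04349.
Point estimate p̂₁ − p̂₂ = 0.7030 − 0.8400 = -0.1370.
-0.1370 ± 0.04349 → (-0.180, -0.094).

(-0.180, -0.094)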